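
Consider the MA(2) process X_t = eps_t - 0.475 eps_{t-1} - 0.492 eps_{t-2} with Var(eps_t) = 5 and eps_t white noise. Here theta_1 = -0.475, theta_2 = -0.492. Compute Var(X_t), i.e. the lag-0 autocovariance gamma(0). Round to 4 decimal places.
\gamma(0) = 7.3384

For an MA(q) process X_t = eps_t + sum_i theta_i eps_{t-i} with
Var(eps_t) = sigma^2, the variance is
  gamma(0) = sigma^2 * (1 + sum_i theta_i^2).
  sum_i theta_i^2 = (-0.475)^2 + (-0.492)^2 = 0.225625 + 0.242064 = 0.467689.
  gamma(0) = 5 * (1 + 0.467689) = 5 * 1.467689 = 7.338445, which rounds to 7.3384.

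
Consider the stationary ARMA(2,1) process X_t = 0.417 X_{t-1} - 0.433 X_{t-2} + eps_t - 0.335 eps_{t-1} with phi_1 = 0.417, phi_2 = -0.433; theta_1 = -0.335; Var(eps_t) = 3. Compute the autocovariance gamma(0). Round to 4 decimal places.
\gamma(0) = 3.7001

Multiply the model equation by X_{t-k} and take expectations. With theta_0 = psi_0 = 1 and psi_j the MA(infinity) weights, this gives
  gamma(k) - sum_i phi_i gamma(k-i) = c_k,
  c_k = sigma^2 * sum_{j=k..q} theta_j psi_{j-k}   (c_k = 0 for k > q),
using gamma(-m) = gamma(m).
psi-weights needed (psi_j = theta_j + sum_i phi_i psi_{j-i}):
  psi_1 = theta_1 + phi_1 = -0.335 + (0.417) = 0.082
Right-hand sides:
  c_0 = sigma^2 (1 + theta_1 psi_1) = 3 * (1 + (-0.335)(0.082)) = 3 * 0.97253 = 2.91759
  c_1 = sigma^2 theta_1 = 3 * (-0.335) = -1.005
  c_2 = 0
Equations for k = 0, 1, 2 (AR order 2, c_2 = 0):
  (E0) gamma(0) = phi_1 gamma(1) + phi_2 gamma(2) + c_0
  (E1) gamma(1) = phi_1 gamma(0) + phi_2 gamma(1) + c_1
  (E2) gamma(2) = phi_1 gamma(1) + phi_2 gamma(0)
From (E1): gamma(1) = A gamma(0) + B with
  A = phi_1 / (1 - phi_2) = 0.417 / 1.433 = 0.290998,   B = c_1 / (1 - phi_2) = -1.005 / 1.433 = -0.701326.
Insert (E2) into (E0): gamma(0) (1 - phi_2^2) = phi_1 (1 + phi_2) gamma(1) + c_0.
  phi_1 (1 + phi_2) = (0.417)(0.567) = 0.236439,   1 - phi_2^2 = 0.812511.
Replace gamma(1) by A gamma(0) + B and collect gamma(0):
  gamma(0) [0.812511 - (0.236439)(0.290998)] = (0.236439)(-0.701326) + 2.91759
  gamma(0) * 0.743708 = 2.751769
  gamma(0) = 2.751769 / 0.743708 = 3.700068.
Therefore gamma(0) = 3.7001 (to 4 decimal places).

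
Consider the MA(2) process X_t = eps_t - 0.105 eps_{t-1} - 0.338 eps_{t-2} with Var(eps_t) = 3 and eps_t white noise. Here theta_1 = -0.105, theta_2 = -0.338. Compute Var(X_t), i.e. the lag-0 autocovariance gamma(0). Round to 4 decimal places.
\gamma(0) = 3.3758

For an MA(q) process X_t = eps_t + sum_i theta_i eps_{t-i} with
Var(eps_t) = sigma^2, the variance is
  gamma(0) = sigma^2 * (1 + sum_i theta_i^2).
  sum_i theta_i^2 = (-0.105)^2 + (-0.338)^2 = 0.011025 + 0.114244 = 0.125269.
  gamma(0) = 3 * (1 + 0.125269) = 3 * 1.125269 = 3.375807, which rounds to 3.3758.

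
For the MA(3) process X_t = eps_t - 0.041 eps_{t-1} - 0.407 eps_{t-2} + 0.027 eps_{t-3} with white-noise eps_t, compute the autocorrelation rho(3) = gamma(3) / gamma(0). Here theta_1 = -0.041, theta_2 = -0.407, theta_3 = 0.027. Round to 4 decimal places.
\rho(3) = 0.0231

For an MA(q) process with theta_0 = 1, the autocovariance is
  gamma(k) = sigma^2 * sum_{i=0..q-k} theta_i * theta_{i+k},
and rho(k) = gamma(k) / gamma(0). Sigma^2 cancels.
  numerator   = (1)*(0.027) = 0.027.
  denominator = (1)^2 + (-0.041)^2 + (-0.407)^2 + (0.027)^2 = 1.168059.
  rho(3) = 0.027 / 1.168059 = 0.0231.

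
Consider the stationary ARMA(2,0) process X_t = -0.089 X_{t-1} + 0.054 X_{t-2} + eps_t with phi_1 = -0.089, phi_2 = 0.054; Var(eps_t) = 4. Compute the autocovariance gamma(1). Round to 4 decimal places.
\gamma(1) = -0.3808

Multiply the model equation by X_{t-k} and take expectations. With theta_0 = psi_0 = 1 and psi_j the MA(infinity) weights, this gives
  gamma(k) - sum_i phi_i gamma(k-i) = c_k,
  c_k = sigma^2 * sum_{j=k..q} theta_j psi_{j-k}   (c_k = 0 for k > q),
using gamma(-m) = gamma(m).
Pure AR (q = 0): c_0 = sigma^2 = 4, c_k = 0 for k >= 1.
Equations for k = 0, 1, 2 (AR order 2, c_2 = 0):
  (E0) gamma(0) = phi_1 gamma(1) + phi_2 gamma(2) + c_0
  (E1) gamma(1) = phi_1 gamma(0) + phi_2 gamma(1) + c_1
  (E2) gamma(2) = phi_1 gamma(1) + phi_2 gamma(0)
From (E1): gamma(1) = A gamma(0) + B with
  A = phi_1 / (1 - phi_2) = -0.089 / 0.946 = -0.09408,   B = c_1 / (1 - phi_2) = 0 / 0.946 = 0.
Insert (E2) into (E0): gamma(0) (1 - phi_2^2) = phi_1 (1 + phi_2) gamma(1) + c_0.
  phi_1 (1 + phi_2) = (-0.089)(1.054) = -0.093806,   1 - phi_2^2 = 0.997084.
Replace gamma(1) by A gamma(0) + B and collect gamma(0):
  gamma(0) [0.997084 - (-0.093806)(-0.09408)] = c_0 = 4
  gamma(0) * 0.988259 = 4
  gamma(0) = 4 / 0.988259 = 4.047523.
  gamma(1) = A gamma(0) = (-0.09408)(4.047523) = -0.380792.
Therefore gamma(1) = -0.3808 (to 4 decimal places).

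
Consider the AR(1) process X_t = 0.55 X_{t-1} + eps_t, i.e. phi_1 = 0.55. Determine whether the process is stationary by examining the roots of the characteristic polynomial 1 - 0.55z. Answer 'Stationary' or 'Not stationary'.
\text{Stationary}

The AR(p) characteristic polynomial is P(z) = 1 - 0.55z.
Stationarity requires all roots to lie outside the unit circle, i.e. |z| > 1 for every root.
This is linear in z: 1 + (-0.55) z = 0  =>  z = -1/(-0.55) = 1.818182,  |z| = 1.818182.
Moduli of all roots: 1.8182.
All moduli strictly greater than 1? Yes.
Verdict: Stationary.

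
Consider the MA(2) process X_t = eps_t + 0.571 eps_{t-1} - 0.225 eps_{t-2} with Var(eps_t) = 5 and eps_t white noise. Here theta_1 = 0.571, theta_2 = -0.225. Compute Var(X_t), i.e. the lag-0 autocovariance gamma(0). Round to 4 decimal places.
\gamma(0) = 6.8833

For an MA(q) process X_t = eps_t + sum_i theta_i eps_{t-i} with
Var(eps_t) = sigma^2, the variance is
  gamma(0) = sigma^2 * (1 + sum_i theta_i^2).
  sum_i theta_i^2 = (0.571)^2 + (-0.225)^2 = 0.326041 + 0.050625 = 0.376666.
  gamma(0) = 5 * (1 + 0.376666) = 5 * 1.376666 = 6.88333, which rounds to 6.8833.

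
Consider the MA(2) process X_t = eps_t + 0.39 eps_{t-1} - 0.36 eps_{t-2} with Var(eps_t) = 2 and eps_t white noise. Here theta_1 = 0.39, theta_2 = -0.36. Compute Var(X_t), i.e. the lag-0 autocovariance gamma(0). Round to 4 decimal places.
\gamma(0) = 2.5634

For an MA(q) process X_t = eps_t + sum_i theta_i eps_{t-i} with
Var(eps_t) = sigma^2, the variance is
  gamma(0) = sigma^2 * (1 + sum_i theta_i^2).
  sum_i theta_i^2 = (0.39)^2 + (-0.36)^2 = 0.1521 + 0.1296 = 0.2817.
  gamma(0) = 2 * (1 + 0.2817) = 2 * 1.2817 = 2.5634.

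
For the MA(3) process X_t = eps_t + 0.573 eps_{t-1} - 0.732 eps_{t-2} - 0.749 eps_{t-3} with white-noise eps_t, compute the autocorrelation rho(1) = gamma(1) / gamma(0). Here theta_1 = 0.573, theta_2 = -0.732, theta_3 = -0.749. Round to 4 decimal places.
\rho(1) = 0.2894

For an MA(q) process with theta_0 = 1, the autocovariance is
  gamma(k) = sigma^2 * sum_{i=0..q-k} theta_i * theta_{i+k},
and rho(k) = gamma(k) / gamma(0). Sigma^2 cancels.
  numerator   = (1)*(0.573) + (0.573)*(-0.732) + (-0.732)*(-0.749) = 0.701832.
  denominator = (1)^2 + (0.573)^2 + (-0.732)^2 + (-0.749)^2 = 2.425154.
  rho(1) = 0.701832 / 2.425154 = 0.2894.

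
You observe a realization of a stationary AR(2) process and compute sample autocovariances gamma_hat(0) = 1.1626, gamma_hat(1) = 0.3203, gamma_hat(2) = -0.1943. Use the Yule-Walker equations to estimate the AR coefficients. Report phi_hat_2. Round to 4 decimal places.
\hat\phi_{2} = -0.2630

The Yule-Walker equations for an AR(p) process read, in matrix form,
  Gamma_p phi = r_p,   with   (Gamma_p)_{ij} = gamma(|i - j|),
                       (r_p)_i = gamma(i),   i,j = 1..p.
Substitute the sample gammas (Toeplitz matrix and right-hand side of size 2):
  Gamma_p = [[1.1626, 0.3203], [0.3203, 1.1626]]
  r_p     = [0.3203, -0.1943]
Written out:
  1.1626 phi_1 + 0.3203 phi_2 = 0.3203
  0.3203 phi_1 + 1.1626 phi_2 = -0.1943
Solve by Cramer's rule:
  det = gamma(0)^2 - gamma(1)^2 = (1.1626)^2 - (0.3203)^2 = 1.35163876 - 0.10259209 = 1.24904667
  phi_hat_1 = [gamma(1) gamma(0) - gamma(1) gamma(2)] / det = [(0.3203)(1.1626) - (0.3203)(-0.1943)] / 1.24904667 = 0.43461507 / 1.24904667 = 0.348
  phi_hat_2 = [gamma(0) gamma(2) - gamma(1)^2] / det = [(1.1626)(-0.1943) - (0.3203)^2] / 1.24904667 = -0.32848527 / 1.24904667 = -0.263
So phi_hat = [0.3480, -0.2630].
Therefore phi_hat_2 = -0.2630.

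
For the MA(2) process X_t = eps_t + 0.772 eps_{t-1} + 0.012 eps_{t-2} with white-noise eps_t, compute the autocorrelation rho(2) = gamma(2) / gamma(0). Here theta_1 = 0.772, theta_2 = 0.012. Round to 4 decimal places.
\rho(2) = 0.0075

For an MA(q) process with theta_0 = 1, the autocovariance is
  gamma(k) = sigma^2 * sum_{i=0..q-k} theta_i * theta_{i+k},
and rho(k) = gamma(k) / gamma(0). Sigma^2 cancels.
  numerator   = (1)*(0.012) = 0.012.
  denominator = (1)^2 + (0.772)^2 + (0.012)^2 = 1.596128.
  rho(2) = 0.012 / 1.596128 = 0.0075.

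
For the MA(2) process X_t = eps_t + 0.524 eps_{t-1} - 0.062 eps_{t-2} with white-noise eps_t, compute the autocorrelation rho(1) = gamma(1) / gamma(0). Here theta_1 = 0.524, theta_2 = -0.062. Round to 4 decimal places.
\rho(1) = 0.3845

For an MA(q) process with theta_0 = 1, the autocovariance is
  gamma(k) = sigma^2 * sum_{i=0..q-k} theta_i * theta_{i+k},
and rho(k) = gamma(k) / gamma(0). Sigma^2 cancels.
  numerator   = (1)*(0.524) + (0.524)*(-0.062) = 0.491512.
  denominator = (1)^2 + (0.524)^2 + (-0.062)^2 = 1.27842.
  rho(1) = 0.491512 / 1.27842 = 0.3845.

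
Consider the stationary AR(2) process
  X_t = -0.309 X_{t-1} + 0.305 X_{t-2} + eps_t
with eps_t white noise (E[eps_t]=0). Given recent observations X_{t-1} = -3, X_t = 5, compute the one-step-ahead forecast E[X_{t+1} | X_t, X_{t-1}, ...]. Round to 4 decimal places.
E[X_{t+1} \mid \mathcal F_t] = -2.4600

For an AR(p) model X_t = c + sum_i phi_i X_{t-i} + eps_t, the
one-step-ahead conditional mean is
  E[X_{t+1} | X_t, ...] = c + sum_i phi_i X_{t+1-i}.
Substitute known values:
  E[X_{t+1} | ...] = (-0.309) * (5) + (0.305) * (-3)
                   = -2.4600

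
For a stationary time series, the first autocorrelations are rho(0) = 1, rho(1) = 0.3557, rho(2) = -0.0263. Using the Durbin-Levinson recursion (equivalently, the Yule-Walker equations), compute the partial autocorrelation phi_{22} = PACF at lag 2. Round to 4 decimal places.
\phi_{22} = -0.1750

The PACF at lag k is phi_{kk}, the last component of the solution
to the Yule-Walker system G_k phi = r_k where
  (G_k)_{ij} = rho(|i - j|), (r_k)_i = rho(i), i,j = 1..k.
Equivalently, Durbin-Levinson gives phi_{kk} iteratively:
  phi_{11} = rho(1)
  phi_{kk} = [rho(k) - sum_{j=1..k-1} phi_{k-1,j} rho(k-j)]
            / [1 - sum_{j=1..k-1} phi_{k-1,j} rho(j)],
  phi_{k,j} = phi_{k-1,j} - phi_{kk} phi_{k-1,k-j},  j = 1..k-1.
Step k = 1:
  phi_11 = rho(1) = 0.3557.
Step k = 2:
  phi_22 = [rho(2) - phi_11 rho(1)] / [1 - phi_11 rho(1)] = [-0.0263 - (0.3557)(0.3557)] / [1 - (0.3557)(0.3557)]
         = -0.15282249 / 0.87347751 = -0.175.
Therefore phi_{22} = -0.1750.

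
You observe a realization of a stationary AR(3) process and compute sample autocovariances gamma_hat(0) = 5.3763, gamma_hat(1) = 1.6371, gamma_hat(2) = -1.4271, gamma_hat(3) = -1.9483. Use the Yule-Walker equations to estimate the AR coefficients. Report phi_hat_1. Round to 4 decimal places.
\hat\phi_{1} = 0.3580

The Yule-Walker equations for an AR(p) process read, in matrix form,
  Gamma_p phi = r_p,   with   (Gamma_p)_{ij} = gamma(|i - j|),
                       (r_p)_i = gamma(i),   i,j = 1..p.
Substitute the sample gammas (Toeplitz matrix and right-hand side of size 3):
  Gamma_p = [[5.3763, 1.6371, -1.4271], [1.6371, 5.3763, 1.6371], [-1.4271, 1.6371, 5.3763]]
  r_p     = [1.6371, -1.4271, -1.9483]
Written out (R1..R3):
  (R1) 5.3763 phi_1 + 1.6371 phi_2 - 1.4271 phi_3 = 1.6371
  (R2) 1.6371 phi_1 + 5.3763 phi_2 + 1.6371 phi_3 = -1.4271
  (R3) -1.4271 phi_1 + 1.6371 phi_2 + 5.3763 phi_3 = -1.9483
Gaussian elimination:
  R2 <- R2 - (1.6371/5.3763) R1 = R2 - (0.304503) R1:  4.877798 phi_2 + 2.071656 phi_3 = -1.925602
  R3 <- R3 - (-1.4271/5.3763) R1 = R3 - (-0.265443) R1:  2.071656 phi_2 + 4.997487 phi_3 = -1.513744
  R3 <- R3 - (2.071656/4.877798) R2 = R3 - (0.424711) R2:  4.117631 phi_3 = -0.695919
Back-substitution:
  phi_hat_3 = -0.695919 / 4.117631 = -0.169009
  phi_hat_2 = (-1.925602 - (2.071656)(-0.169009)) / 4.877798 = -0.322988
  phi_hat_1 = (1.6371 - (1.6371)(-0.322988) - (-1.4271)(-0.169009)) / 5.3763 = 0.357992
So phi_hat = [0.3580, -0.3230, -0.1690].
Therefore phi_hat_1 = 0.3580.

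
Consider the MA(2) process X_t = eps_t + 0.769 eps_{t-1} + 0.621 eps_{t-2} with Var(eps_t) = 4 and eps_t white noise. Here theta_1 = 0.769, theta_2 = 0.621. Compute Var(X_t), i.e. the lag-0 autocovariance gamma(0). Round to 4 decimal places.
\gamma(0) = 7.9080

For an MA(q) process X_t = eps_t + sum_i theta_i eps_{t-i} with
Var(eps_t) = sigma^2, the variance is
  gamma(0) = sigma^2 * (1 + sum_i theta_i^2).
  sum_i theta_i^2 = (0.769)^2 + (0.621)^2 = 0.591361 + 0.385641 = 0.977002.
  gamma(0) = 4 * (1 + 0.977002) = 4 * 1.977002 = 7.908008, which rounds to 7.9080.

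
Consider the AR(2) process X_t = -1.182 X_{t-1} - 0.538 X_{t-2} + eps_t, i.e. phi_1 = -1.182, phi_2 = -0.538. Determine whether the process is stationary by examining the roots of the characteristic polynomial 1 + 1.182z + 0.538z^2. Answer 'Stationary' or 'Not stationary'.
\text{Stationary}

The AR(p) characteristic polynomial is P(z) = 1 + 1.182z + 0.538z^2.
Stationarity requires all roots to lie outside the unit circle, i.e. |z| > 1 for every root.
Set 1 + (1.182) z + (0.538) z^2 = 0, i.e. a z^2 + b z + c = 0 with a = 0.538, b = 1.182, c = 1.
Discriminant D = b^2 - 4ac = (1.182)^2 - 4*(0.538)*1 = 1.397124 - (2.152) = -0.754876.
D < 0, so the roots are the complex-conjugate pair z = (-b +/- i sqrt(-D)) / (2a) = -1.0985 +/- 0.8075i.
For a conjugate pair |z|^2 = z * conj(z) = (product of roots) = c/a = 1/(0.538) = 1.858736, so |z| = sqrt(1.858736) = 1.3634 for both roots.
Moduli of all roots: 1.3634, 1.3634.
All moduli strictly greater than 1? Yes.
Verdict: Stationary.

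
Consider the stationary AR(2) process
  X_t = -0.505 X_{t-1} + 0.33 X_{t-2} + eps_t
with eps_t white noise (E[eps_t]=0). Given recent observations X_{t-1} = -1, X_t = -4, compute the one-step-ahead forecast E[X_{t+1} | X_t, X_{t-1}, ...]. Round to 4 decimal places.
E[X_{t+1} \mid \mathcal F_t] = 1.6900

For an AR(p) model X_t = c + sum_i phi_i X_{t-i} + eps_t, the
one-step-ahead conditional mean is
  E[X_{t+1} | X_t, ...] = c + sum_i phi_i X_{t+1-i}.
Substitute known values:
  E[X_{t+1} | ...] = (-0.505) * (-4) + (0.33) * (-1)
                   = 1.6900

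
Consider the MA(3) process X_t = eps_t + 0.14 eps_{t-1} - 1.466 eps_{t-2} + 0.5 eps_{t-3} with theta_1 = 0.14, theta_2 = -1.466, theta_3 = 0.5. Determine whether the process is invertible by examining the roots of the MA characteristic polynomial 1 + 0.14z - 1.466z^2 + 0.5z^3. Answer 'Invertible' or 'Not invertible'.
\text{Not invertible}

The MA(q) characteristic polynomial is P(z) = 1 + 0.14z - 1.466z^2 + 0.5z^3.
Invertibility requires all roots to lie outside the unit circle, i.e. |z| > 1 for every root.
Degree 3: look for a simple real root z0 first, then factor out (1 - z/z0) and solve the remaining quadratic.
Testing z0 = 2.5: P(2.5) = 1 + (0.14)(2.5) + (-1.466)(2.5)^2 + (0.5)(2.5)^3
  = 1 + (0.35) + (-9.1625) + (7.8125) = 0.  So z_0 = 2.5 is a root, |z_0| = 2.5.
Divide out the factor (1 - 0.4 z) = (1 - z/z0) (since 1/z0 = 0.4):
  P(z) = (1 - 0.4 z)(1 + (0.54) z + (-1.25) z^2)
  [check: z-coef 0.54 - (0.4) = 0.14; z^2-coef -1.25 - (0.4)(0.54) = -1.466; z^3-coef -(0.4)(-1.25) = 0.5.]
Remaining roots from the quadratic factor 1 + (0.54) z + (-1.25) z^2:
  Set 1 + (0.54) z + (-1.25) z^2 = 0, i.e. a z^2 + b z + c = 0 with a = -1.25, b = 0.54, c = 1.
  Discriminant D = b^2 - 4ac = (0.54)^2 - 4*(-1.25)*1 = 0.2916 - (-5) = 5.2916.
  D >= 0, so the roots are real: z = (-b +/- sqrt(D)) / (2a) = (-0.54 +/- 2.300348) / (-2.5).
    z_1 = (-0.54 + 2.300348) / (-2.5) = -0.7041,   |z_1| = 0.7041.
    z_2 = (-0.54 - 2.300348) / (-2.5) = 1.1361,   |z_2| = 1.1361.
Moduli of all roots: 2.5000, 0.7041, 1.1361.
All moduli strictly greater than 1? No.
Verdict: Not invertible.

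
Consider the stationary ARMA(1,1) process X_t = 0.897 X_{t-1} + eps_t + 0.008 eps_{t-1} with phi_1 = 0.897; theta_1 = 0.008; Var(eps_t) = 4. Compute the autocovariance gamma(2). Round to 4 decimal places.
\gamma(2) = 16.7379

Multiply the model equation by X_{t-k} and take expectations. With theta_0 = psi_0 = 1 and psi_j the MA(infinity) weights, this gives
  gamma(k) - sum_i phi_i gamma(k-i) = c_k,
  c_k = sigma^2 * sum_{j=k..q} theta_j psi_{j-k}   (c_k = 0 for k > q),
using gamma(-m) = gamma(m).
psi-weights needed (psi_j = theta_j + sum_i phi_i psi_{j-i}):
  psi_1 = theta_1 + phi_1 = 0.008 + (0.897) = 0.905
Right-hand sides:
  c_0 = sigma^2 (1 + theta_1 psi_1) = 4 * (1 + (0.008)(0.905)) = 4 * 1.00724 = 4.02896
  c_1 = sigma^2 theta_1 = 4 * (0.008) = 0.032
  c_2 = 0
Equations for k = 0 and k = 1 (AR order 1):
  gamma(0) = phi_1 gamma(1) + c_0
  gamma(1) = phi_1 gamma(0) + c_1
Substituting the second into the first: gamma(0) (1 - phi_1^2) = c_0 + phi_1 c_1, so
  gamma(0) = (c_0 + phi_1 c_1) / (1 - phi_1^2) = (4.02896 + (0.897)(0.032)) / (1 - (0.897)^2) = 4.057664 / 0.195391 = 20.766893.
  gamma(1) = phi_1 gamma(0) + c_1 = (0.897)(20.766893) + (0.032) = 18.659903.
For k = 2 (> q): gamma(2) = phi_1 gamma(1) = (0.897)(18.659903) = 16.737933.
Therefore gamma(2) = 16.7379 (to 4 decimal places).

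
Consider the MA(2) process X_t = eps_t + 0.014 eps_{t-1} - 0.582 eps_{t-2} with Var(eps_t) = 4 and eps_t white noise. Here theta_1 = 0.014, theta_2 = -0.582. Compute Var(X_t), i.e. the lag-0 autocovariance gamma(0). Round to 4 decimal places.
\gamma(0) = 5.3557

For an MA(q) process X_t = eps_t + sum_i theta_i eps_{t-i} with
Var(eps_t) = sigma^2, the variance is
  gamma(0) = sigma^2 * (1 + sum_i theta_i^2).
  sum_i theta_i^2 = (0.014)^2 + (-0.582)^2 = 0.000196 + 0.338724 = 0.33892.
  gamma(0) = 4 * (1 + 0.33892) = 4 * 1.33892 = 5.35568, which rounds to 5.3557.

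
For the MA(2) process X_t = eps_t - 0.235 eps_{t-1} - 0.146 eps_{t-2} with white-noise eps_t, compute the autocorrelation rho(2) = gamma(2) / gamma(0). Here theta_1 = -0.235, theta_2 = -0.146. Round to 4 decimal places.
\rho(2) = -0.1356

For an MA(q) process with theta_0 = 1, the autocovariance is
  gamma(k) = sigma^2 * sum_{i=0..q-k} theta_i * theta_{i+k},
and rho(k) = gamma(k) / gamma(0). Sigma^2 cancels.
  numerator   = (1)*(-0.146) = -0.146.
  denominator = (1)^2 + (-0.235)^2 + (-0.146)^2 = 1.076541.
  rho(2) = -0.146 / 1.076541 = -0.1356.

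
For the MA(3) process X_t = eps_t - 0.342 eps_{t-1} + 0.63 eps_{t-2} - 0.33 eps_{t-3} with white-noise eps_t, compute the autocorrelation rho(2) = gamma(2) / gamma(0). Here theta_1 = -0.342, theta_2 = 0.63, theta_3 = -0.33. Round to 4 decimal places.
\rho(2) = 0.4578

For an MA(q) process with theta_0 = 1, the autocovariance is
  gamma(k) = sigma^2 * sum_{i=0..q-k} theta_i * theta_{i+k},
and rho(k) = gamma(k) / gamma(0). Sigma^2 cancels.
  numerator   = (1)*(0.63) + (-0.342)*(-0.33) = 0.74286.
  denominator = (1)^2 + (-0.342)^2 + (0.63)^2 + (-0.33)^2 = 1.622764.
  rho(2) = 0.74286 / 1.622764 = 0.4578.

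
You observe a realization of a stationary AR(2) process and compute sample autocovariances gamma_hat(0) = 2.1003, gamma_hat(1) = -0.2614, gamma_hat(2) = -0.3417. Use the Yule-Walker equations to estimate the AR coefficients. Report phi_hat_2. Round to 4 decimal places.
\hat\phi_{2} = -0.1810

The Yule-Walker equations for an AR(p) process read, in matrix form,
  Gamma_p phi = r_p,   with   (Gamma_p)_{ij} = gamma(|i - j|),
                       (r_p)_i = gamma(i),   i,j = 1..p.
Substitute the sample gammas (Toeplitz matrix and right-hand side of size 2):
  Gamma_p = [[2.1003, -0.2614], [-0.2614, 2.1003]]
  r_p     = [-0.2614, -0.3417]
Written out:
  2.1003 phi_1 - 0.2614 phi_2 = -0.2614
  -0.2614 phi_1 + 2.1003 phi_2 = -0.3417
Solve by Cramer's rule:
  det = gamma(0)^2 - gamma(1)^2 = (2.1003)^2 - (-0.2614)^2 = 4.41126009 - 0.06832996 = 4.34293013
  phi_hat_1 = [gamma(1) gamma(0) - gamma(1) gamma(2)] / det = [(-0.2614)(2.1003) - (-0.2614)(-0.3417)] / 4.34293013 = -0.6383388 / 4.34293013 = -0.147
  phi_hat_2 = [gamma(0) gamma(2) - gamma(1)^2] / det = [(2.1003)(-0.3417) - (-0.2614)^2] / 4.34293013 = -0.78600247 / 4.34293013 = -0.181
So phi_hat = [-0.1470, -0.1810].
Therefore phi_hat_2 = -0.1810.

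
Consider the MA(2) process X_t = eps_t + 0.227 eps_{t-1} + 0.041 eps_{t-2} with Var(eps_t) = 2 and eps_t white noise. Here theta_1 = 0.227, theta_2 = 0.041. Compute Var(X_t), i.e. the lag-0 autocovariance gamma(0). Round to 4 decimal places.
\gamma(0) = 2.1064

For an MA(q) process X_t = eps_t + sum_i theta_i eps_{t-i} with
Var(eps_t) = sigma^2, the variance is
  gamma(0) = sigma^2 * (1 + sum_i theta_i^2).
  sum_i theta_i^2 = (0.227)^2 + (0.041)^2 = 0.051529 + 0.001681 = 0.05321.
  gamma(0) = 2 * (1 + 0.05321) = 2 * 1.05321 = 2.10642, which rounds to 2.1064.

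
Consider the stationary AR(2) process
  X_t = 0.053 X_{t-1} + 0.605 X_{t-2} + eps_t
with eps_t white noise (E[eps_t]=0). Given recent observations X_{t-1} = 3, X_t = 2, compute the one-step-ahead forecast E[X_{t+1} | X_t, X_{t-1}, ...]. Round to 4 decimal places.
E[X_{t+1} \mid \mathcal F_t] = 1.9210

For an AR(p) model X_t = c + sum_i phi_i X_{t-i} + eps_t, the
one-step-ahead conditional mean is
  E[X_{t+1} | X_t, ...] = c + sum_i phi_i X_{t+1-i}.
Substitute known values:
  E[X_{t+1} | ...] = (0.053) * (2) + (0.605) * (3)
                   = 1.9210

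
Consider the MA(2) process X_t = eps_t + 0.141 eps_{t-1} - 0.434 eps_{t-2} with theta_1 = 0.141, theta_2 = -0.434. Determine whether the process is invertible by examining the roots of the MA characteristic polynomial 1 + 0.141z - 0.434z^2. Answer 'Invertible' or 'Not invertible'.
\text{Invertible}

The MA(q) characteristic polynomial is P(z) = 1 + 0.141z - 0.434z^2.
Invertibility requires all roots to lie outside the unit circle, i.e. |z| > 1 for every root.
Set 1 + (0.141) z + (-0.434) z^2 = 0, i.e. a z^2 + b z + c = 0 with a = -0.434, b = 0.141, c = 1.
Discriminant D = b^2 - 4ac = (0.141)^2 - 4*(-0.434)*1 = 0.019881 - (-1.736) = 1.755881.
D >= 0, so the roots are real: z = (-b +/- sqrt(D)) / (2a) = (-0.141 +/- 1.325097) / (-0.868).
  z_1 = (-0.141 + 1.325097) / (-0.868) = -1.3642,   |z_1| = 1.3642.
  z_2 = (-0.141 - 1.325097) / (-0.868) = 1.6891,   |z_2| = 1.6891.
Moduli of all roots: 1.3642, 1.6891.
All moduli strictly greater than 1? Yes.
Verdict: Invertible.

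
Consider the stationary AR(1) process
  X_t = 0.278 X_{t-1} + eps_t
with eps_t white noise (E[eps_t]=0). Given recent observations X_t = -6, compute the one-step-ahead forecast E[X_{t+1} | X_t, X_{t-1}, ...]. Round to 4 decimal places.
E[X_{t+1} \mid \mathcal F_t] = -1.6680

For an AR(p) model X_t = c + sum_i phi_i X_{t-i} + eps_t, the
one-step-ahead conditional mean is
  E[X_{t+1} | X_t, ...] = c + sum_i phi_i X_{t+1-i}.
Substitute known values:
  E[X_{t+1} | ...] = (0.278) * (-6)
                   = -1.6680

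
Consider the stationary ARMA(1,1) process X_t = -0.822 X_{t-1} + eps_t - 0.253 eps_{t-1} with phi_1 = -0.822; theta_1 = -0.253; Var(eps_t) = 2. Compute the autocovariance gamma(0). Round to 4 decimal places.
\gamma(0) = 9.1265

Multiply the model equation by X_{t-k} and take expectations. With theta_0 = psi_0 = 1 and psi_j the MA(infinity) weights, this gives
  gamma(k) - sum_i phi_i gamma(k-i) = c_k,
  c_k = sigma^2 * sum_{j=k..q} theta_j psi_{j-k}   (c_k = 0 for k > q),
using gamma(-m) = gamma(m).
psi-weights needed (psi_j = theta_j + sum_i phi_i psi_{j-i}):
  psi_1 = theta_1 + phi_1 = -0.253 + (-0.822) = -1.075
Right-hand sides:
  c_0 = sigma^2 (1 + theta_1 psi_1) = 2 * (1 + (-0.253)(-1.075)) = 2 * 1.271975 = 2.54395
  c_1 = sigma^2 theta_1 = 2 * (-0.253) = -0.506
  c_2 = 0
Equations for k = 0 and k = 1 (AR order 1):
  gamma(0) = phi_1 gamma(1) + c_0
  gamma(1) = phi_1 gamma(0) + c_1
Substituting the second into the first: gamma(0) (1 - phi_1^2) = c_0 + phi_1 c_1, so
  gamma(0) = (c_0 + phi_1 c_1) / (1 - phi_1^2) = (2.54395 + (-0.822)(-0.506)) / (1 - (-0.822)^2) = 2.959882 / 0.324316 = 9.126537.
Therefore gamma(0) = 9.1265 (to 4 decimal places).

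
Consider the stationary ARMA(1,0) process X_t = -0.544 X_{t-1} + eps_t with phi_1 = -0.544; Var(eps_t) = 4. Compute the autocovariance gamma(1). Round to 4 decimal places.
\gamma(1) = -3.0906

Multiply the model equation by X_{t-k} and take expectations. With theta_0 = psi_0 = 1 and psi_j the MA(infinity) weights, this gives
  gamma(k) - sum_i phi_i gamma(k-i) = c_k,
  c_k = sigma^2 * sum_{j=k..q} theta_j psi_{j-k}   (c_k = 0 for k > q),
using gamma(-m) = gamma(m).
Pure AR (q = 0): c_0 = sigma^2 = 4, c_k = 0 for k >= 1.
Equations for k = 0 and k = 1 (AR order 1):
  gamma(0) = phi_1 gamma(1) + c_0
  gamma(1) = phi_1 gamma(0) + c_1
Substituting the second into the first: gamma(0) (1 - phi_1^2) = c_0 + phi_1 c_1, so
  gamma(0) = c_0 / (1 - phi_1^2) = 4 / (1 - (-0.544)^2) = 4 / 0.704064 = 5.681302.
  gamma(1) = phi_1 gamma(0) = (-0.544)(5.681302) = -3.090628.
Therefore gamma(1) = -3.0906 (to 4 decimal places).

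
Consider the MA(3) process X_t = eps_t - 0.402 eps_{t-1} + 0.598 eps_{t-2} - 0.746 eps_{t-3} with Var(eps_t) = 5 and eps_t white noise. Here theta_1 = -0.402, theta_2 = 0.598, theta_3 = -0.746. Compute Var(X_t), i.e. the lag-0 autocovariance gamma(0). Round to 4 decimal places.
\gamma(0) = 10.3786

For an MA(q) process X_t = eps_t + sum_i theta_i eps_{t-i} with
Var(eps_t) = sigma^2, the variance is
  gamma(0) = sigma^2 * (1 + sum_i theta_i^2).
  sum_i theta_i^2 = (-0.402)^2 + (0.598)^2 + (-0.746)^2 = 0.161604 + 0.357604 + 0.556516 = 1.075724.
  gamma(0) = 5 * (1 + 1.075724) = 5 * 2.075724 = 10.37862, which rounds to 10.3786.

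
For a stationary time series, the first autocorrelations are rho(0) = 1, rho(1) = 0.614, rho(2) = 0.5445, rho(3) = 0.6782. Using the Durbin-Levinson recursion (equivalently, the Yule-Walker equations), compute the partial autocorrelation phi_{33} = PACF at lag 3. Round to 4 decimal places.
\phi_{33} = 0.4649

The PACF at lag k is phi_{kk}, the last component of the solution
to the Yule-Walker system G_k phi = r_k where
  (G_k)_{ij} = rho(|i - j|), (r_k)_i = rho(i), i,j = 1..k.
Equivalently, Durbin-Levinson gives phi_{kk} iteratively:
  phi_{11} = rho(1)
  phi_{kk} = [rho(k) - sum_{j=1..k-1} phi_{k-1,j} rho(k-j)]
            / [1 - sum_{j=1..k-1} phi_{k-1,j} rho(j)],
  phi_{k,j} = phi_{k-1,j} - phi_{kk} phi_{k-1,k-j},  j = 1..k-1.
Step k = 1:
  phi_11 = rho(1) = 0.614.
Step k = 2:
  phi_22 = [rho(2) - phi_11 rho(1)] / [1 - phi_11 rho(1)] = [0.5445 - (0.614)(0.614)] / [1 - (0.614)(0.614)]
         = 0.167504 / 0.623004 = 0.268865.
  Update: phi_21 = phi_11 - phi_22 phi_11 = 0.614 - (0.268865)(0.614) = 0.448917.
Step k = 3:
  phi_33 = [rho(3) - phi_21 rho(2) - phi_22 rho(1)] / [1 - phi_21 rho(1) - phi_22 rho(2)]
    numerator   = 0.6782 - (0.448917)(0.5445) - (0.268865)(0.614) = 0.26868163
    denominator = 1 - (0.448917)(0.614) - (0.268865)(0.5445) = 0.57796803
  phi_33 = 0.26868163 / 0.57796803 = 0.4649.
Therefore phi_{33} = 0.4649.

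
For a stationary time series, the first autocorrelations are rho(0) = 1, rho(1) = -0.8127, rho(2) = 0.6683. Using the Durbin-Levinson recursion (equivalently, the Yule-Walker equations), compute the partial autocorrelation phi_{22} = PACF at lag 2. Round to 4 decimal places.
\phi_{22} = 0.0230

The PACF at lag k is phi_{kk}, the last component of the solution
to the Yule-Walker system G_k phi = r_k where
  (G_k)_{ij} = rho(|i - j|), (r_k)_i = rho(i), i,j = 1..k.
Equivalently, Durbin-Levinson gives phi_{kk} iteratively:
  phi_{11} = rho(1)
  phi_{kk} = [rho(k) - sum_{j=1..k-1} phi_{k-1,j} rho(k-j)]
            / [1 - sum_{j=1..k-1} phi_{k-1,j} rho(j)],
  phi_{k,j} = phi_{k-1,j} - phi_{kk} phi_{k-1,k-j},  j = 1..k-1.
Step k = 1:
  phi_11 = rho(1) = -0.8127.
Step k = 2:
  phi_22 = [rho(2) - phi_11 rho(1)] / [1 - phi_11 rho(1)] = [0.6683 - (-0.8127)(-0.8127)] / [1 - (-0.8127)(-0.8127)]
         = 0.00781871 / 0.33951871 = 0.023.
Therefore phi_{22} = 0.0230.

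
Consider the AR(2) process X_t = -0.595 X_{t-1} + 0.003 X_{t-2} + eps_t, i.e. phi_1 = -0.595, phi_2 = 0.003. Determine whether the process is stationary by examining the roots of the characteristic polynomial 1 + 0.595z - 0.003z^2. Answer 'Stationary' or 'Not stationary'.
\text{Stationary}

The AR(p) characteristic polynomial is P(z) = 1 + 0.595z - 0.003z^2.
Stationarity requires all roots to lie outside the unit circle, i.e. |z| > 1 for every root.
Set 1 + (0.595) z + (-0.003) z^2 = 0, i.e. a z^2 + b z + c = 0 with a = -0.003, b = 0.595, c = 1.
Discriminant D = b^2 - 4ac = (0.595)^2 - 4*(-0.003)*1 = 0.354025 - (-0.012) = 0.366025.
D >= 0, so the roots are real: z = (-b +/- sqrt(D)) / (2a) = (-0.595 +/- 0.605) / (-0.006).
  z_1 = (-0.595 + 0.605) / (-0.006) = -1.6667,   |z_1| = 1.6667.
  z_2 = (-0.595 - 0.605) / (-0.006) = 200,   |z_2| = 200.
Moduli of all roots: 1.6667, 200.0000.
All moduli strictly greater than 1? Yes.
Verdict: Stationary.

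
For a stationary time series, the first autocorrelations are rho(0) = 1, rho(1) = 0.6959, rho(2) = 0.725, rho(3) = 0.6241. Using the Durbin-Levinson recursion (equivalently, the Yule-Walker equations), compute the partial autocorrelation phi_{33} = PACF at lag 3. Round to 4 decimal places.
\phi_{33} = 0.0750

The PACF at lag k is phi_{kk}, the last component of the solution
to the Yule-Walker system G_k phi = r_k where
  (G_k)_{ij} = rho(|i - j|), (r_k)_i = rho(i), i,j = 1..k.
Equivalently, Durbin-Levinson gives phi_{kk} iteratively:
  phi_{11} = rho(1)
  phi_{kk} = [rho(k) - sum_{j=1..k-1} phi_{k-1,j} rho(k-j)]
            / [1 - sum_{j=1..k-1} phi_{k-1,j} rho(j)],
  phi_{k,j} = phi_{k-1,j} - phi_{kk} phi_{k-1,k-j},  j = 1..k-1.
Step k = 1:
  phi_11 = rho(1) = 0.6959.
Step k = 2:
  phi_22 = [rho(2) - phi_11 rho(1)] / [1 - phi_11 rho(1)] = [0.725 - (0.6959)(0.6959)] / [1 - (0.6959)(0.6959)]
         = 0.24072319 / 0.51572319 = 0.466768.
  Update: phi_21 = phi_11 - phi_22 phi_11 = 0.6959 - (0.466768)(0.6959) = 0.371076.
Step k = 3:
  phi_33 = [rho(3) - phi_21 rho(2) - phi_22 rho(1)] / [1 - phi_21 rho(1) - phi_22 rho(2)]
    numerator   = 0.6241 - (0.371076)(0.725) - (0.466768)(0.6959) = 0.0302459
    denominator = 1 - (0.371076)(0.6959) - (0.466768)(0.725) = 0.40336126
  phi_33 = 0.0302459 / 0.40336126 = 0.075.
Therefore phi_{33} = 0.0750.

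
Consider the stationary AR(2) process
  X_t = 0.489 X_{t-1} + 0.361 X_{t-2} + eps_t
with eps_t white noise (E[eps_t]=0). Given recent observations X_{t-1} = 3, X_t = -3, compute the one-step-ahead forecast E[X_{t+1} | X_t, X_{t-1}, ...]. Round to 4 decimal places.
E[X_{t+1} \mid \mathcal F_t] = -0.3840

For an AR(p) model X_t = c + sum_i phi_i X_{t-i} + eps_t, the
one-step-ahead conditional mean is
  E[X_{t+1} | X_t, ...] = c + sum_i phi_i X_{t+1-i}.
Substitute known values:
  E[X_{t+1} | ...] = (0.489) * (-3) + (0.361) * (3)
                   = -0.3840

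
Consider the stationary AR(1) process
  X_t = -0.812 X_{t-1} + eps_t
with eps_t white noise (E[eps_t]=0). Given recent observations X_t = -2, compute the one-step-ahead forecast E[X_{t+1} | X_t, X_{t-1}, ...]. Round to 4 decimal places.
E[X_{t+1} \mid \mathcal F_t] = 1.6240

For an AR(p) model X_t = c + sum_i phi_i X_{t-i} + eps_t, the
one-step-ahead conditional mean is
  E[X_{t+1} | X_t, ...] = c + sum_i phi_i X_{t+1-i}.
Substitute known values:
  E[X_{t+1} | ...] = (-0.812) * (-2)
                   = 1.6240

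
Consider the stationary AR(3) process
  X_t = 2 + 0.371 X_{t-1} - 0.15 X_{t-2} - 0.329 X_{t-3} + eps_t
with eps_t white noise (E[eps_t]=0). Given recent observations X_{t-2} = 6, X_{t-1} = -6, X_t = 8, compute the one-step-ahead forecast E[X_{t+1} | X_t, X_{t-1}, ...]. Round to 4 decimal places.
E[X_{t+1} \mid \mathcal F_t] = 3.8940

For an AR(p) model X_t = c + sum_i phi_i X_{t-i} + eps_t, the
one-step-ahead conditional mean is
  E[X_{t+1} | X_t, ...] = c + sum_i phi_i X_{t+1-i}.
Substitute known values:
  E[X_{t+1} | ...] = 2 + (0.371) * (8) + (-0.15) * (-6) + (-0.329) * (6)
                   = 3.8940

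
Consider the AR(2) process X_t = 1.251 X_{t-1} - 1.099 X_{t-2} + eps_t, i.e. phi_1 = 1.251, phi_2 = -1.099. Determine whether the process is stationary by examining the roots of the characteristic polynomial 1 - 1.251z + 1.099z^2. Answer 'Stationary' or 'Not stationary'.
\text{Not stationary}

The AR(p) characteristic polynomial is P(z) = 1 - 1.251z + 1.099z^2.
Stationarity requires all roots to lie outside the unit circle, i.e. |z| > 1 for every root.
Set 1 + (-1.251) z + (1.099) z^2 = 0, i.e. a z^2 + b z + c = 0 with a = 1.099, b = -1.251, c = 1.
Discriminant D = b^2 - 4ac = (-1.251)^2 - 4*(1.099)*1 = 1.565001 - (4.396) = -2.830999.
D < 0, so the roots are the complex-conjugate pair z = (-b +/- i sqrt(-D)) / (2a) = 0.5692 +/- 0.7655i.
For a conjugate pair |z|^2 = z * conj(z) = (product of roots) = c/a = 1/(1.099) = 0.909918, so |z| = sqrt(0.909918) = 0.9539 for both roots.
Moduli of all roots: 0.9539, 0.9539.
All moduli strictly greater than 1? No.
Verdict: Not stationary.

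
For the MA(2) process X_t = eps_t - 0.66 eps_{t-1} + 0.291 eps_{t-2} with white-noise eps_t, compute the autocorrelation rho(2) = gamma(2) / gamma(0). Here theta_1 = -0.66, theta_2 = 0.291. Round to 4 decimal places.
\rho(2) = 0.1914

For an MA(q) process with theta_0 = 1, the autocovariance is
  gamma(k) = sigma^2 * sum_{i=0..q-k} theta_i * theta_{i+k},
and rho(k) = gamma(k) / gamma(0). Sigma^2 cancels.
  numerator   = (1)*(0.291) = 0.291.
  denominator = (1)^2 + (-0.66)^2 + (0.291)^2 = 1.520281.
  rho(2) = 0.291 / 1.520281 = 0.1914.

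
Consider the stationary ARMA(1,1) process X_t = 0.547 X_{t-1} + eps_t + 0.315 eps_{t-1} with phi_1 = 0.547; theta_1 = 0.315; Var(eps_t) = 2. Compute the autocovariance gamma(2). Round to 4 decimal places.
\gamma(2) = 1.5775

Multiply the model equation by X_{t-k} and take expectations. With theta_0 = psi_0 = 1 and psi_j the MA(infinity) weights, this gives
  gamma(k) - sum_i phi_i gamma(k-i) = c_k,
  c_k = sigma^2 * sum_{j=k..q} theta_j psi_{j-k}   (c_k = 0 for k > q),
using gamma(-m) = gamma(m).
psi-weights needed (psi_j = theta_j + sum_i phi_i psi_{j-i}):
  psi_1 = theta_1 + phi_1 = 0.315 + (0.547) = 0.862
Right-hand sides:
  c_0 = sigma^2 (1 + theta_1 psi_1) = 2 * (1 + (0.315)(0.862)) = 2 * 1.27153 = 2.54306
  c_1 = sigma^2 theta_1 = 2 * (0.315) = 0.63
  c_2 = 0
Equations for k = 0 and k = 1 (AR order 1):
  gamma(0) = phi_1 gamma(1) + c_0
  gamma(1) = phi_1 gamma(0) + c_1
Substituting the second into the first: gamma(0) (1 - phi_1^2) = c_0 + phi_1 c_1, so
  gamma(0) = (c_0 + phi_1 c_1) / (1 - phi_1^2) = (2.54306 + (0.547)(0.63)) / (1 - (0.547)^2) = 2.88767 / 0.700791 = 4.120587.
  gamma(1) = phi_1 gamma(0) + c_1 = (0.547)(4.120587) + (0.63) = 2.883961.
For k = 2 (> q): gamma(2) = phi_1 gamma(1) = (0.547)(2.883961) = 1.577527.
Therefore gamma(2) = 1.5775 (to 4 decimal places).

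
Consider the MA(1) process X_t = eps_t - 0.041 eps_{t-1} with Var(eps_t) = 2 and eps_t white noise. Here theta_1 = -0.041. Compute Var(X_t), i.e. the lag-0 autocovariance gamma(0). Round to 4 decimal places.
\gamma(0) = 2.0034

For an MA(q) process X_t = eps_t + sum_i theta_i eps_{t-i} with
Var(eps_t) = sigma^2, the variance is
  gamma(0) = sigma^2 * (1 + sum_i theta_i^2).
  sum_i theta_i^2 = (-0.041)^2 = 0.001681.
  gamma(0) = 2 * (1 + 0.001681) = 2 * 1.001681 = 2.003362, which rounds to 2.0034.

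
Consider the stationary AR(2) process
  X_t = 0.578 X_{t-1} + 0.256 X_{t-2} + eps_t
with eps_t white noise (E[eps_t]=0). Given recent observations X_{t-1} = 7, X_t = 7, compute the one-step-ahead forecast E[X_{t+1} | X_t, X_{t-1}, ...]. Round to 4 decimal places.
E[X_{t+1} \mid \mathcal F_t] = 5.8380

For an AR(p) model X_t = c + sum_i phi_i X_{t-i} + eps_t, the
one-step-ahead conditional mean is
  E[X_{t+1} | X_t, ...] = c + sum_i phi_i X_{t+1-i}.
Substitute known values:
  E[X_{t+1} | ...] = (0.578) * (7) + (0.256) * (7)
                   = 5.8380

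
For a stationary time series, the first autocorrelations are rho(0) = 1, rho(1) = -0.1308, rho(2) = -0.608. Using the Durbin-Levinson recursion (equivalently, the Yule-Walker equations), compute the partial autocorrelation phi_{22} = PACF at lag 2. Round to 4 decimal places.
\phi_{22} = -0.6360

The PACF at lag k is phi_{kk}, the last component of the solution
to the Yule-Walker system G_k phi = r_k where
  (G_k)_{ij} = rho(|i - j|), (r_k)_i = rho(i), i,j = 1..k.
Equivalently, Durbin-Levinson gives phi_{kk} iteratively:
  phi_{11} = rho(1)
  phi_{kk} = [rho(k) - sum_{j=1..k-1} phi_{k-1,j} rho(k-j)]
            / [1 - sum_{j=1..k-1} phi_{k-1,j} rho(j)],
  phi_{k,j} = phi_{k-1,j} - phi_{kk} phi_{k-1,k-j},  j = 1..k-1.
Step k = 1:
  phi_11 = rho(1) = -0.1308.
Step k = 2:
  phi_22 = [rho(2) - phi_11 rho(1)] / [1 - phi_11 rho(1)] = [-0.608 - (-0.1308)(-0.1308)] / [1 - (-0.1308)(-0.1308)]
         = -0.62510864 / 0.98289136 = -0.636.
Therefore phi_{22} = -0.6360.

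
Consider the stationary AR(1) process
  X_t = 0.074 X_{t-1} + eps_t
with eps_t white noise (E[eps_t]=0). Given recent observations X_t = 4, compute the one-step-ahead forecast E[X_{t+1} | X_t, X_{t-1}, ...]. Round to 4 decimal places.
E[X_{t+1} \mid \mathcal F_t] = 0.2960

For an AR(p) model X_t = c + sum_i phi_i X_{t-i} + eps_t, the
one-step-ahead conditional mean is
  E[X_{t+1} | X_t, ...] = c + sum_i phi_i X_{t+1-i}.
Substitute known values:
  E[X_{t+1} | ...] = (0.074) * (4)
                   = 0.2960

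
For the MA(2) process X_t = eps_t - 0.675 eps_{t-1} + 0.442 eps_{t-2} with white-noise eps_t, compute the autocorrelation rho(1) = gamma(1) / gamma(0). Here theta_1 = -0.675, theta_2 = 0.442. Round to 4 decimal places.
\rho(1) = -0.5896

For an MA(q) process with theta_0 = 1, the autocovariance is
  gamma(k) = sigma^2 * sum_{i=0..q-k} theta_i * theta_{i+k},
and rho(k) = gamma(k) / gamma(0). Sigma^2 cancels.
  numerator   = (1)*(-0.675) + (-0.675)*(0.442) = -0.97335.
  denominator = (1)^2 + (-0.675)^2 + (0.442)^2 = 1.650989.
  rho(1) = -0.97335 / 1.650989 = -0.5896.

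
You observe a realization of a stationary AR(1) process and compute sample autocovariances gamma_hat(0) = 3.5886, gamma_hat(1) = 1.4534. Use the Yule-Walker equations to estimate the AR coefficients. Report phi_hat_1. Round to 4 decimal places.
\hat\phi_{1} = 0.4050

The Yule-Walker equations for an AR(p) process read, in matrix form,
  Gamma_p phi = r_p,   with   (Gamma_p)_{ij} = gamma(|i - j|),
                       (r_p)_i = gamma(i),   i,j = 1..p.
Substitute the sample gammas (Toeplitz matrix and right-hand side of size 1):
  Gamma_p = [[3.5886]]
  r_p     = [1.4534]
With p = 1 this is the single equation gamma(0) phi_1 = gamma(1):
  phi_hat_1 = gamma(1) / gamma(0) = 1.4534 / 3.5886 = 0.4050.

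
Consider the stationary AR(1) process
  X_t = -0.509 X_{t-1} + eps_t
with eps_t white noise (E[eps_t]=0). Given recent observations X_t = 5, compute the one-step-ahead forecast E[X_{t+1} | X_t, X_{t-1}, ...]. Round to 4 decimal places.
E[X_{t+1} \mid \mathcal F_t] = -2.5450

For an AR(p) model X_t = c + sum_i phi_i X_{t-i} + eps_t, the
one-step-ahead conditional mean is
  E[X_{t+1} | X_t, ...] = c + sum_i phi_i X_{t+1-i}.
Substitute known values:
  E[X_{t+1} | ...] = (-0.509) * (5)
                   = -2.5450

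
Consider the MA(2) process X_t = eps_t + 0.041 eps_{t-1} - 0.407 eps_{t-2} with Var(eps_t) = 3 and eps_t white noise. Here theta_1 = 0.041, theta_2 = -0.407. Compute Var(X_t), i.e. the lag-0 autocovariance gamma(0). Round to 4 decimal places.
\gamma(0) = 3.5020

For an MA(q) process X_t = eps_t + sum_i theta_i eps_{t-i} with
Var(eps_t) = sigma^2, the variance is
  gamma(0) = sigma^2 * (1 + sum_i theta_i^2).
  sum_i theta_i^2 = (0.041)^2 + (-0.407)^2 = 0.001681 + 0.165649 = 0.16733.
  gamma(0) = 3 * (1 + 0.16733) = 3 * 1.16733 = 3.50199, which rounds to 3.5020.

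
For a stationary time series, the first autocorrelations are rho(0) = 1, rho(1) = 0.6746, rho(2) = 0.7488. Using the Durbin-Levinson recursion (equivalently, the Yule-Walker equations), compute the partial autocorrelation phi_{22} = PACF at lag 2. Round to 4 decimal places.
\phi_{22} = 0.5390

The PACF at lag k is phi_{kk}, the last component of the solution
to the Yule-Walker system G_k phi = r_k where
  (G_k)_{ij} = rho(|i - j|), (r_k)_i = rho(i), i,j = 1..k.
Equivalently, Durbin-Levinson gives phi_{kk} iteratively:
  phi_{11} = rho(1)
  phi_{kk} = [rho(k) - sum_{j=1..k-1} phi_{k-1,j} rho(k-j)]
            / [1 - sum_{j=1..k-1} phi_{k-1,j} rho(j)],
  phi_{k,j} = phi_{k-1,j} - phi_{kk} phi_{k-1,k-j},  j = 1..k-1.
Step k = 1:
  phi_11 = rho(1) = 0.6746.
Step k = 2:
  phi_22 = [rho(2) - phi_11 rho(1)] / [1 - phi_11 rho(1)] = [0.7488 - (0.6746)(0.6746)] / [1 - (0.6746)(0.6746)]
         = 0.29371484 / 0.54491484 = 0.539.
Therefore phi_{22} = 0.5390.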